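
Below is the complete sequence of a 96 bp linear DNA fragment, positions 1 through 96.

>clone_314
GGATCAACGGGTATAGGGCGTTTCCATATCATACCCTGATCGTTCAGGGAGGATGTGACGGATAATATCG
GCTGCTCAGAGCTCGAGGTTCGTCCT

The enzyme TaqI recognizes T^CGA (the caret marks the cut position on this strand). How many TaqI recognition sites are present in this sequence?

1

TCGA occurs starting at position 83.
TaqI cuts at 1 site.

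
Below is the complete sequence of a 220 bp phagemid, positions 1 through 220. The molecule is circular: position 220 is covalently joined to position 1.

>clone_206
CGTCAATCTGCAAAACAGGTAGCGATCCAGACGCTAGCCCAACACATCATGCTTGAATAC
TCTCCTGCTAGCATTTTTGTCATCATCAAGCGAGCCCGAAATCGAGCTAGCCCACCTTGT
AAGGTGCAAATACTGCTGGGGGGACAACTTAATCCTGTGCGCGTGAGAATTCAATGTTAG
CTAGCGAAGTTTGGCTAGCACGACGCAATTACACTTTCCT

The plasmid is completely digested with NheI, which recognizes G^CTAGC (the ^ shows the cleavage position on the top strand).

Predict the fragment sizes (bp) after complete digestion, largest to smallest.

NheI sites (GCTAGC) start at positions 33, 67, 106, 180, 194.
NheI cuts after the first base of each site, so after positions 33, 67, 106, 180, 194.
Circular molecule, 5 cuts → 5 fragments:
  34–67 → 34 bp
  68–106 → 39 bp
  107–180 → 74 bp
  181–194 → 14 bp
  195–220 then 1–33 → 26 + 33 = 59 bp
Sorted largest to smallest: 74, 59, 39, 34, 14 bp.

74, 59, 39, 34, 14 bp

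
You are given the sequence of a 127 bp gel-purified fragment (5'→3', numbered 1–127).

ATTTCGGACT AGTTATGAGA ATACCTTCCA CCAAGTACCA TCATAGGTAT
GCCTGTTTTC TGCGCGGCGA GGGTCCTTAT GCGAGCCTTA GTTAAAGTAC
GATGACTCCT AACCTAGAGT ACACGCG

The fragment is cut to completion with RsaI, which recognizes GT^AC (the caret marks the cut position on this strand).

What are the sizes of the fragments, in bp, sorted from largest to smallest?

RsaI sites (GTAC) start at positions 35, 97, 119.
RsaI cuts after base 2 of each site, so after positions 36, 98, 120.
Linear molecule, 3 cuts → 4 fragments:
  1–36 → 36 bp
  37–98 → 62 bp
  99–120 → 22 bp
  121–127 → 7 bp
Sorted largest to smallest: 62, 36, 22, 7 bp.

62, 36, 22, 7 bp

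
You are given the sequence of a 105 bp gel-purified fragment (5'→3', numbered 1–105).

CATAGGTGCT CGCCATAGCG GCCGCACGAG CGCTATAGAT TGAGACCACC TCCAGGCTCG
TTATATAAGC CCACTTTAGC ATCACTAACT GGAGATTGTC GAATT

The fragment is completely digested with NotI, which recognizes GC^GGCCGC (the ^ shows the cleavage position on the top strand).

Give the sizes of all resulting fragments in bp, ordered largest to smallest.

The NotI site (GCGGCCGC) starts at position 18.
NotI cuts after base 2 of each site, so after position 19.
Linear molecule, 1 cut → 2 fragments:
  1–19 → 19 bp
  20–105 → 86 bp
Sorted largest to smallest: 86, 19 bp.

86, 19 bp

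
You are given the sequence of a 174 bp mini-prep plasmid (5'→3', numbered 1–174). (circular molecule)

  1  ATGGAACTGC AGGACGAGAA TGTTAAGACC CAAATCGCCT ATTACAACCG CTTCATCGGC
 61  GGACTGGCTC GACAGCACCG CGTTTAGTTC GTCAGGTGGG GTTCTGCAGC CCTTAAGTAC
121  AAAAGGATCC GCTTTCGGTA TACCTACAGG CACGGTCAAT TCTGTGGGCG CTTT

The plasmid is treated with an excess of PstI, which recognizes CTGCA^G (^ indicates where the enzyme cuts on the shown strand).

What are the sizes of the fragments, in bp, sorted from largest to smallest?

PstI sites (CTGCAG) start at positions 7, 104.
PstI cuts after base 5 of each site (before the last base), so after positions 11, 108.
Circular molecule, 2 cuts → 2 fragments:
  12–108 → 97 bp
  109–174 then 1–11 → 66 + 11 = 77 bp
Sorted largest to smallest: 97, 77 bp.

97, 77 bp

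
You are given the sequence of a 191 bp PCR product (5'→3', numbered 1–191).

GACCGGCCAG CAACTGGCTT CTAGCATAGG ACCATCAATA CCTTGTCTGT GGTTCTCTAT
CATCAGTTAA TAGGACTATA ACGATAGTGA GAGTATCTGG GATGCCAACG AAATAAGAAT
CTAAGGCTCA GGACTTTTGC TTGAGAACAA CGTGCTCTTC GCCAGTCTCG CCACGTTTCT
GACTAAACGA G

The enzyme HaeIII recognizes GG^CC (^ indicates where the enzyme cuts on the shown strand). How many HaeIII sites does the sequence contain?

1

GGCC occurs starting at position 5.
HaeIII cuts at 1 site.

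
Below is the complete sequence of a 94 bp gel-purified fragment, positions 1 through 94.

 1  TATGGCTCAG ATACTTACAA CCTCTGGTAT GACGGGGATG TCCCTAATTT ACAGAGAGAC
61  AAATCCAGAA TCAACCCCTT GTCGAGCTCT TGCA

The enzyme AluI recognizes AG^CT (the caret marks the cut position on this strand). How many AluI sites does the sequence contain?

1

AGCT occurs starting at position 85.
AluI cuts at 1 site.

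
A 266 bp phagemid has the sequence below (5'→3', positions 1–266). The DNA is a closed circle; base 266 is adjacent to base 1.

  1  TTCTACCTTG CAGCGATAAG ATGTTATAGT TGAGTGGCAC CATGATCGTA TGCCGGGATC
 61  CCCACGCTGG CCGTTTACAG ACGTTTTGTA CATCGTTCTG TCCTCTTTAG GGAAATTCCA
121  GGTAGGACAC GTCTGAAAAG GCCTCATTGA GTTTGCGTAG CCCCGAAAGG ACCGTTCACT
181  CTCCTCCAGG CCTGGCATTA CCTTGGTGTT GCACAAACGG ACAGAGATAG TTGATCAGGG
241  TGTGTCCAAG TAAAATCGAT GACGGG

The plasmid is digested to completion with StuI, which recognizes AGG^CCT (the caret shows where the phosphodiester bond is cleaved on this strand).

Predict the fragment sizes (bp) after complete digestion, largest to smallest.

StuI sites (AGGCCT) start at positions 139, 188.
StuI cuts after base 3 of each site, so after positions 141, 190.
Circular molecule, 2 cuts → 2 fragments:
  142–190 → 49 bp
  191–266 then 1–141 → 76 + 141 = 217 bp
Sorted largest to smallest: 217, 49 bp.

217, 49 bp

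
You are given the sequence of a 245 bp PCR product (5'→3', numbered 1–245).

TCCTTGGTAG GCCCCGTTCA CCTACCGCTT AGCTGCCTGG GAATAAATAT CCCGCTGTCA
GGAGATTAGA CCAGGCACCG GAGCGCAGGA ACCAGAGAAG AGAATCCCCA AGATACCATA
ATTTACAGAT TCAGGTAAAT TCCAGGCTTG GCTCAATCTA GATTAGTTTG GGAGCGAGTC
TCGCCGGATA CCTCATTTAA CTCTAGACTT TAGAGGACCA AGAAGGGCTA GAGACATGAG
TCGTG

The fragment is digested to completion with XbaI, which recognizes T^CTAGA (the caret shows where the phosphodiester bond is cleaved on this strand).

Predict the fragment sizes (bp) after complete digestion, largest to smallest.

XbaI sites (TCTAGA) start at positions 157, 202.
XbaI cuts after the first base of each site, so after positions 157, 202.
Linear molecule, 2 cuts → 3 fragments:
  1–157 → 157 bp
  158–202 → 45 bp
  203–245 → 43 bp
Sorted largest to smallest: 157, 45, 43 bp.

157, 45, 43 bp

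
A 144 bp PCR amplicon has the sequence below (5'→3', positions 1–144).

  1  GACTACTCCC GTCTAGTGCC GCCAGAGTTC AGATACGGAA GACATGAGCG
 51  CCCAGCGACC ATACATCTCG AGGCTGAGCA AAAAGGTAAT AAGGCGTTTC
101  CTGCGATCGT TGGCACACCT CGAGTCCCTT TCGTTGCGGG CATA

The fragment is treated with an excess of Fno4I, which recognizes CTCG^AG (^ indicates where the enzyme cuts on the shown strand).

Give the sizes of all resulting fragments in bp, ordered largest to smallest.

Fno4I sites (CTCGAG) start at positions 67, 119.
Fno4I cuts after base 4 of each site, so after positions 70, 122.
Linear molecule, 2 cuts → 3 fragments:
  1–70 → 70 bp
  71–122 → 52 bp
  123–144 → 22 bp
Sorted largest to smallest: 70, 52, 22 bp.

70, 52, 22 bp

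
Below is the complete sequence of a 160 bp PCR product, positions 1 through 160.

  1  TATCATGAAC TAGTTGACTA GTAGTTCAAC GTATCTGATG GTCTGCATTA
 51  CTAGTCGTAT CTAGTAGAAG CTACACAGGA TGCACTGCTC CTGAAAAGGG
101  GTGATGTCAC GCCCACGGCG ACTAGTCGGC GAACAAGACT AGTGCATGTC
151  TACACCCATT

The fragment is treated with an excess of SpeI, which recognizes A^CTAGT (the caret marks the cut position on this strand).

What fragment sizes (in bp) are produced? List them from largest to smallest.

71, 33, 22, 17, 9, 8 bp

SpeI sites (ACTAGT) start at positions 9, 17, 50, 121, 138.
SpeI cuts after the first base of each site, so after positions 9, 17, 50, 121, 138.
Linear molecule, 5 cuts → 6 fragments:
  1–9 → 9 bp
  10–17 → 8 bp
  18–50 → 33 bp
  51–121 → 71 bp
  122–138 → 17 bp
  139–160 → 22 bp
Sorted largest to smallest: 71, 33, 22, 17, 9, 8 bp.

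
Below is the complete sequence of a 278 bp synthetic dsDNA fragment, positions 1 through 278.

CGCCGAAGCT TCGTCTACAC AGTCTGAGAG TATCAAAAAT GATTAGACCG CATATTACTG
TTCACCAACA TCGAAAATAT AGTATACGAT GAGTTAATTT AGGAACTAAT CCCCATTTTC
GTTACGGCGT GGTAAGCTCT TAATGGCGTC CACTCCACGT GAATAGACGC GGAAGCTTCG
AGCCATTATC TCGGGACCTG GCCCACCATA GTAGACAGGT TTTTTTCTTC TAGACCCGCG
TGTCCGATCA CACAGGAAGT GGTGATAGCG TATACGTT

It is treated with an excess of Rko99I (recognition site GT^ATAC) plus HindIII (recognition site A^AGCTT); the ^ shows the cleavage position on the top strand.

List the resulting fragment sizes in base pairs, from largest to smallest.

98, 90, 77, 7, 6 bp

Rko99I sites (GTATAC) start at positions 82, 270.
Rko99I cuts after base 2 of each site, so after positions 83, 271.
HindIII sites (AAGCTT) start at positions 6, 173.
HindIII cuts after the first base of each site, so after positions 6, 173.
Combined cut positions: 6, 83, 173, 271.
Linear molecule, 4 cuts → 5 fragments:
  1–6 → 6 bp
  7–83 → 77 bp
  84–173 → 90 bp
  174–271 → 98 bp
  272–278 → 7 bp
Sorted largest to smallest: 98, 90, 77, 7, 6 bp.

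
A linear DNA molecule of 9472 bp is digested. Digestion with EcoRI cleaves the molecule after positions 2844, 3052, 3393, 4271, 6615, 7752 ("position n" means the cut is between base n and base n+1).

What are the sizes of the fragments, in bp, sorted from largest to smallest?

Linear molecule, 6 cuts → 7 fragments:
  2844 − 0 = 2844 bp
  3052 − 2844 = 208 bp
  3393 − 3052 = 341 bp
  4271 − 3393 = 878 bp
  6615 − 4271 = 2344 bp
  7752 − 6615 = 1137 bp
  9472 − 7752 = 1720 bp
Sorted largest to smallest: 2844, 2344, 1720, 1137, 878, 341, 208 bp.

2844, 2344, 1720, 1137, 878, 341, 208 bp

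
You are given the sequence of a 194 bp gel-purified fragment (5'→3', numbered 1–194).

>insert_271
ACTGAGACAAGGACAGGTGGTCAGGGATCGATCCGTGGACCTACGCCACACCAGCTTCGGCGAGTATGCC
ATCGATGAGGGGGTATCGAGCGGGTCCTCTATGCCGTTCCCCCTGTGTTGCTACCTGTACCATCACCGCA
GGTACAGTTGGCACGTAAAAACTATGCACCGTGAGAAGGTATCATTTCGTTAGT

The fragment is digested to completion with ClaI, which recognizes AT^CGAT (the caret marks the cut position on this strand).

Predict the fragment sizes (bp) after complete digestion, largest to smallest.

122, 44, 28 bp

ClaI sites (ATCGAT) start at positions 27, 71.
ClaI cuts after base 2 of each site, so after positions 28, 72.
Linear molecule, 2 cuts → 3 fragments:
  1–28 → 28 bp
  29–72 → 44 bp
  73–194 → 122 bp
Sorted largest to smallest: 122, 44, 28 bp.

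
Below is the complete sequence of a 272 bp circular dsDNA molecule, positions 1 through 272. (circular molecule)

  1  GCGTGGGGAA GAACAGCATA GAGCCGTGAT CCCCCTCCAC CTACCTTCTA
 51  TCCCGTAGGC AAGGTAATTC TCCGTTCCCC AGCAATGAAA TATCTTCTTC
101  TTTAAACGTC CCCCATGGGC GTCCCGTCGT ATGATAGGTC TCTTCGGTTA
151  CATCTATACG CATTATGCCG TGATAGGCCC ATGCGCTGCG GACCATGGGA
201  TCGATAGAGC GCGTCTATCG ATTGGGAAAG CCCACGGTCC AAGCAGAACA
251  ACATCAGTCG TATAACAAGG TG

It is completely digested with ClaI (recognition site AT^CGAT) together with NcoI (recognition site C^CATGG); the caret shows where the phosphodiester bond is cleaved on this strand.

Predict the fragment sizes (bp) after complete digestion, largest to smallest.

ClaI sites (ATCGAT) start at positions 200, 217.
ClaI cuts after base 2 of each site, so after positions 201, 218.
NcoI sites (CCATGG) start at positions 113, 193.
NcoI cuts after the first base of each site, so after positions 113, 193.
Combined cut positions: 113, 193, 201, 218.
Circular molecule, 4 cuts → 4 fragments:
  114–193 → 80 bp
  194–201 → 8 bp
  202–218 → 17 bp
  219–272 then 1–113 → 54 + 113 = 167 bp
Sorted largest to smallest: 167, 80, 17, 8 bp.

167, 80, 17, 8 bp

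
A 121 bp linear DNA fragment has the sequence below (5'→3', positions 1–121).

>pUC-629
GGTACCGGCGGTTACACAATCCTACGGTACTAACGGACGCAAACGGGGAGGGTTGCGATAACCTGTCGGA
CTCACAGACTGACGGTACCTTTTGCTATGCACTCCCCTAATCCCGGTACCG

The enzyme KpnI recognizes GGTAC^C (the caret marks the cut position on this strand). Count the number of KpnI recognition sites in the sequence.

3

GGTACC occurs starting at positions 1, 84, 115.
KpnI cuts at 3 sites.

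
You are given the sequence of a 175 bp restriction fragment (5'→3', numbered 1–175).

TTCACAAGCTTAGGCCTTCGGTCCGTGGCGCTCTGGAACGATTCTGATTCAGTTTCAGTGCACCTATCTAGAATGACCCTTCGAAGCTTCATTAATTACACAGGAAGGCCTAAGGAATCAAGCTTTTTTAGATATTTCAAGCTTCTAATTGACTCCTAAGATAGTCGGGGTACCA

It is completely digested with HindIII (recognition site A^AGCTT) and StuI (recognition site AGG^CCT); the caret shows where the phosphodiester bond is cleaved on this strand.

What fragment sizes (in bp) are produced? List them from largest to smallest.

HindIII sites (AAGCTT) start at positions 6, 84, 120, 139.
HindIII cuts after the first base of each site, so after positions 6, 84, 120, 139.
StuI sites (AGGCCT) start at positions 12, 106.
StuI cuts after base 3 of each site, so after positions 14, 108.
Combined cut positions: 6, 14, 84, 108, 120, 139.
Linear molecule, 6 cuts → 7 fragments:
  1–6 → 6 bp
  7–14 → 8 bp
  15–84 → 70 bp
  85–108 → 24 bp
  109–120 → 12 bp
  121–139 → 19 bp
  140–175 → 36 bp
Sorted largest to smallest: 70, 36, 24, 19, 12, 8, 6 bp.

70, 36, 24, 19, 12, 8, 6 bp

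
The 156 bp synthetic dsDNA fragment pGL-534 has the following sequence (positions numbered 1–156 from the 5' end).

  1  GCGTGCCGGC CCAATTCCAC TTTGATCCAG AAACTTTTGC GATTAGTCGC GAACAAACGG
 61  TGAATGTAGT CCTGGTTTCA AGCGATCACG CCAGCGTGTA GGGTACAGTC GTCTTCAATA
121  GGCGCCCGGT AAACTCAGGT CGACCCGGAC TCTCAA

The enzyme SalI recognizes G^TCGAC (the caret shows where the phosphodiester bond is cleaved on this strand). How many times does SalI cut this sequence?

GTCGAC occurs starting at position 139.
SalI cuts at 1 site.

1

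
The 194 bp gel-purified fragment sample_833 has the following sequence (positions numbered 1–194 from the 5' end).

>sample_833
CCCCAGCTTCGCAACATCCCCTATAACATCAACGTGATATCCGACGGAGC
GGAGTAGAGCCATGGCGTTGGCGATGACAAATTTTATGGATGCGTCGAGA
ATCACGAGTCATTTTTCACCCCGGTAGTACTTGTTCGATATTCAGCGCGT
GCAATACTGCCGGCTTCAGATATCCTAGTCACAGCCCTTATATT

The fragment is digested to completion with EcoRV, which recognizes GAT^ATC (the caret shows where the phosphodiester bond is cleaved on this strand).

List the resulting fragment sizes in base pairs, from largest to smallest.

133, 38, 23 bp

EcoRV sites (GATATC) start at positions 36, 169.
EcoRV cuts after base 3 of each site, so after positions 38, 171.
Linear molecule, 2 cuts → 3 fragments:
  1–38 → 38 bp
  39–171 → 133 bp
  172–194 → 23 bp
Sorted largest to smallest: 133, 38, 23 bp.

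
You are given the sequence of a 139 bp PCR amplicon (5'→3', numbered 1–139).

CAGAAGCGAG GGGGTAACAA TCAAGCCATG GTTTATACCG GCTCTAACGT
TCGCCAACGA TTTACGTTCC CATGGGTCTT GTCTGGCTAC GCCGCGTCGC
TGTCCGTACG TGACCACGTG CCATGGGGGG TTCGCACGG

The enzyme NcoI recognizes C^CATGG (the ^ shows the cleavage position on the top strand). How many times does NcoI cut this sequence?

CCATGG occurs starting at positions 26, 70, 121.
NcoI cuts at 3 sites.

3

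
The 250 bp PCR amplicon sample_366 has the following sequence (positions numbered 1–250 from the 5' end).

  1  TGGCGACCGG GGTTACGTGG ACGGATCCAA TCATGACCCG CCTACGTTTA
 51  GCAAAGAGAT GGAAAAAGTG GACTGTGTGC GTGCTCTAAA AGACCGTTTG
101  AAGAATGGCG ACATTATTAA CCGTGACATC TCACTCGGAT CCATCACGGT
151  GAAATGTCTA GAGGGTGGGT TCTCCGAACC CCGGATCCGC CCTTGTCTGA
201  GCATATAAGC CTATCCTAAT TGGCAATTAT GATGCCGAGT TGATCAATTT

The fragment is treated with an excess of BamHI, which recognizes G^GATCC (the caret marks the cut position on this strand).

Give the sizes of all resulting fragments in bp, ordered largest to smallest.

114, 67, 46, 23 bp

BamHI sites (GGATCC) start at positions 23, 137, 183.
BamHI cuts after the first base of each site, so after positions 23, 137, 183.
Linear molecule, 3 cuts → 4 fragments:
  1–23 → 23 bp
  24–137 → 114 bp
  138–183 → 46 bp
  184–250 → 67 bp
Sorted largest to smallest: 114, 67, 46, 23 bp.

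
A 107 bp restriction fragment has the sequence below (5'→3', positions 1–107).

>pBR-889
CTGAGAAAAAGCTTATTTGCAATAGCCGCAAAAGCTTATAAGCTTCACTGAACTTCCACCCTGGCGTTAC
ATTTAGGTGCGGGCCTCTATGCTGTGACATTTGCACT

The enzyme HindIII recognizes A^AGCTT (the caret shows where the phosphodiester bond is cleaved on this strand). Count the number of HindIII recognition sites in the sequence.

AAGCTT occurs starting at positions 9, 32, 40.
HindIII cuts at 3 sites.

3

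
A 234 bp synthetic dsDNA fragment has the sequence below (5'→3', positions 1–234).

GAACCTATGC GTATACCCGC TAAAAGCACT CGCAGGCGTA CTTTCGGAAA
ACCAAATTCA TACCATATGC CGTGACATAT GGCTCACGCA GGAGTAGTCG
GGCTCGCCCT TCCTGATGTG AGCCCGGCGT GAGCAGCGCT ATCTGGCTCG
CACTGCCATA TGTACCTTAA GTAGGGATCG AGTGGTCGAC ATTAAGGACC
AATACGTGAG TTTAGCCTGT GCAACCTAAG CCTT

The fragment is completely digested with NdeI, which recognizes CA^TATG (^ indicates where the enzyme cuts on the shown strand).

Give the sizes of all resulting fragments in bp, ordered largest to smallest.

81, 76, 65, 12 bp

NdeI sites (CATATG) start at positions 64, 76, 157.
NdeI cuts after base 2 of each site, so after positions 65, 77, 158.
Linear molecule, 3 cuts → 4 fragments:
  1–65 → 65 bp
  66–77 → 12 bp
  78–158 → 81 bp
  159–234 → 76 bp
Sorted largest to smallest: 81, 76, 65, 12 bp.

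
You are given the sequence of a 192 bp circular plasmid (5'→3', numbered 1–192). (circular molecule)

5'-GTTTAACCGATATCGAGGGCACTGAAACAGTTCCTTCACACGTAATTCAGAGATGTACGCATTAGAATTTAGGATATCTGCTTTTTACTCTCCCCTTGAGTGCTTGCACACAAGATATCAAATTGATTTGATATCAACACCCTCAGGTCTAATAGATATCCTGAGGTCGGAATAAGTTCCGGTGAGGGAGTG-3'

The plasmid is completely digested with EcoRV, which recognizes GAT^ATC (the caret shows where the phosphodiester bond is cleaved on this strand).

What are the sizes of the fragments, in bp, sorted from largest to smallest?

64, 46, 41, 25, 16 bp

EcoRV sites (GATATC) start at positions 9, 73, 114, 130, 155.
EcoRV cuts after base 3 of each site, so after positions 11, 75, 116, 132, 157.
Circular molecule, 5 cuts → 5 fragments:
  12–75 → 64 bp
  76–116 → 41 bp
  117–132 → 16 bp
  133–157 → 25 bp
  158–192 then 1–11 → 35 + 11 = 46 bp
Sorted largest to smallest: 64, 46, 41, 25, 16 bp.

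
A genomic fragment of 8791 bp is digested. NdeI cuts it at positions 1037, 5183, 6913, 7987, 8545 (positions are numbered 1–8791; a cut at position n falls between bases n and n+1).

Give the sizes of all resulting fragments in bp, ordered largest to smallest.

4146, 1730, 1074, 1037, 558, 246 bp

Linear molecule, 5 cuts → 6 fragments:
  1037 − 0 = 1037 bp
  5183 − 1037 = 4146 bp
  6913 − 5183 = 1730 bp
  7987 − 6913 = 1074 bp
  8545 − 7987 = 558 bp
  8791 − 8545 = 246 bp
Sorted largest to smallest: 4146, 1730, 1074, 1037, 558, 246 bp.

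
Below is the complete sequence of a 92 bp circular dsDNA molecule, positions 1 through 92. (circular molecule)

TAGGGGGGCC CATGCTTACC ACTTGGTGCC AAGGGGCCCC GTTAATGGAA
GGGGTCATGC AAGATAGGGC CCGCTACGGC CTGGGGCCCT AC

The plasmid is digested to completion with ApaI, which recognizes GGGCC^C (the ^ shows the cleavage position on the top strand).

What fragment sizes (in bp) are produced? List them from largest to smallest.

33, 28, 17, 14 bp

ApaI sites (GGGCCC) start at positions 6, 34, 67, 84.
ApaI cuts after base 5 of each site (before the last base), so after positions 10, 38, 71, 88.
Circular molecule, 4 cuts → 4 fragments:
  11–38 → 28 bp
  39–71 → 33 bp
  72–88 → 17 bp
  89–92 then 1–10 → 4 + 10 = 14 bp
Sorted largest to smallest: 33, 28, 17, 14 bp.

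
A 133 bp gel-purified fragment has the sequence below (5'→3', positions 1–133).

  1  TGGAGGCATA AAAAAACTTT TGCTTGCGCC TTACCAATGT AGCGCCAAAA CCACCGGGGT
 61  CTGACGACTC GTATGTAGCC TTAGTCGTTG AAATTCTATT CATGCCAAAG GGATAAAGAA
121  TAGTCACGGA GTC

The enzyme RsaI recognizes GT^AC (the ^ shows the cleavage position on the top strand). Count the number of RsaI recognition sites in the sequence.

0

No occurrence of GTAC is present in the sequence.
RsaI does not cut: 0 sites.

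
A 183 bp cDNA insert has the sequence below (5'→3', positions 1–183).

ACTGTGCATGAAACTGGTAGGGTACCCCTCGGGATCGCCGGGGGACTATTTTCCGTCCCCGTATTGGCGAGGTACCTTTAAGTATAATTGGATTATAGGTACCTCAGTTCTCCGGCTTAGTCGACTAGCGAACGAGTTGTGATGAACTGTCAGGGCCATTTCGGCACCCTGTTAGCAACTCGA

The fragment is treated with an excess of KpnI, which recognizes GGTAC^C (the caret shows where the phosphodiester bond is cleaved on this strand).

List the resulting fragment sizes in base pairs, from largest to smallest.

81, 50, 27, 25 bp

KpnI sites (GGTACC) start at positions 21, 71, 98.
KpnI cuts after base 5 of each site (before the last base), so after positions 25, 75, 102.
Linear molecule, 3 cuts → 4 fragments:
  1–25 → 25 bp
  26–75 → 50 bp
  76–102 → 27 bp
  103–183 → 81 bp
Sorted largest to smallest: 81, 50, 27, 25 bp.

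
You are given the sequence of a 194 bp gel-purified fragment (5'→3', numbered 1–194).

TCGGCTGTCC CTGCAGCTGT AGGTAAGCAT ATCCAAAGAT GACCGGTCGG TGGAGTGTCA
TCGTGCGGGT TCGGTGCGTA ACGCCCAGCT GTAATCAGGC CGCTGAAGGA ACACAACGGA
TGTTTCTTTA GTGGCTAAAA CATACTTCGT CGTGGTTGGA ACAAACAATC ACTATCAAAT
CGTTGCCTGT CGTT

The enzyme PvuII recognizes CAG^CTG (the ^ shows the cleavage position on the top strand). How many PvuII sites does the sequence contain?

2

CAGCTG occurs starting at positions 14, 86.
PvuII cuts at 2 sites.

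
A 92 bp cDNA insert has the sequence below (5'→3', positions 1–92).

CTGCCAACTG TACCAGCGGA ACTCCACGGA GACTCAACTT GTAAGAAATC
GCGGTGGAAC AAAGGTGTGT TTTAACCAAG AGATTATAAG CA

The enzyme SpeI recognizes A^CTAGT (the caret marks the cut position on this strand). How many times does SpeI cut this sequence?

0

No occurrence of ACTAGT is present in the sequence.
SpeI does not cut: 0 sites.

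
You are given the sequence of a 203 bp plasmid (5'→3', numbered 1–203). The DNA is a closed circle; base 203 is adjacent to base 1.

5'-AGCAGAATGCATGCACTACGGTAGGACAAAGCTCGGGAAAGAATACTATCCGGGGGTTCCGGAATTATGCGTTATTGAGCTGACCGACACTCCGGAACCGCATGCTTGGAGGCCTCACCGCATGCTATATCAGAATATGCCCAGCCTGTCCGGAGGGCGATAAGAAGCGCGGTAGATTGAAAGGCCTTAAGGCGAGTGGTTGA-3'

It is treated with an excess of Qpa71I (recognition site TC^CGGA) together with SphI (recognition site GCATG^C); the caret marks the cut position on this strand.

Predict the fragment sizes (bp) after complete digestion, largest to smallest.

Qpa71I sites (TCCGGA) start at positions 58, 91, 149.
Qpa71I cuts after base 2 of each site, so after positions 59, 92, 150.
SphI sites (GCATGC) start at positions 9, 100, 120.
SphI cuts after base 5 of each site (before the last base), so after positions 13, 104, 124.
Combined cut positions: 13, 59, 92, 104, 124, 150.
Circular molecule, 6 cuts → 6 fragments:
  14–59 → 46 bp
  60–92 → 33 bp
  93–104 → 12 bp
  105–124 → 20 bp
  125–150 → 26 bp
  151–203 then 1–13 → 53 + 13 = 66 bp
Sorted largest to smallest: 66, 46, 33, 26, 20, 12 bp.

66, 46, 33, 26, 20, 12 bp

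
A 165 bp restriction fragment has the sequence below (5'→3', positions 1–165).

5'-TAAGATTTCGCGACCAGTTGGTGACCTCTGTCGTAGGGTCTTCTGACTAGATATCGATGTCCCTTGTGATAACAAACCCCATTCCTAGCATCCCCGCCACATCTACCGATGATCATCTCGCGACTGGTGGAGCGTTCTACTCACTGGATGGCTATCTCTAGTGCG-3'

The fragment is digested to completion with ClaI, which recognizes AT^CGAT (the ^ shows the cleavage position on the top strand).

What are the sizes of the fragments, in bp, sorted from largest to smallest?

111, 54 bp

The ClaI site (ATCGAT) starts at position 53.
ClaI cuts after base 2 of each site, so after position 54.
Linear molecule, 1 cut → 2 fragments:
  1–54 → 54 bp
  55–165 → 111 bp
Sorted largest to smallest: 111, 54 bp.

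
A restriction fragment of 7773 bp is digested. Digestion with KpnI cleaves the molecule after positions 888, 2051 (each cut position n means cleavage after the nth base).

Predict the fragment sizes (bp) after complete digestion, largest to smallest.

5722, 1163, 888 bp

Linear molecule, 2 cuts → 3 fragments:
  888 − 0 = 888 bp
  2051 − 888 = 1163 bp
  7773 − 2051 = 5722 bp
Sorted largest to smallest: 5722, 1163, 888 bp.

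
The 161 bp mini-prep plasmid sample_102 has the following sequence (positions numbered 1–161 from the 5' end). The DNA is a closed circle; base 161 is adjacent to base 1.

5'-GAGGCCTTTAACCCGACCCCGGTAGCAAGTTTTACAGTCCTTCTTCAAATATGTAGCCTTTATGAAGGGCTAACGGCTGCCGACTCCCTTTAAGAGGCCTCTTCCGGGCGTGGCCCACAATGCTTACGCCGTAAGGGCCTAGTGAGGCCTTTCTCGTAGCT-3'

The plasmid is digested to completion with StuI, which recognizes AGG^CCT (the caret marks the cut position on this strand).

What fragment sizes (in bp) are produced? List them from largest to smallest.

StuI sites (AGGCCT) start at positions 2, 95, 145.
StuI cuts after base 3 of each site, so after positions 4, 97, 147.
Circular molecule, 3 cuts → 3 fragments:
  5–97 → 93 bp
  98–147 → 50 bp
  148–161 then 1–4 → 14 + 4 = 18 bp
Sorted largest to smallest: 93, 50, 18 bp.

93, 50, 18 bp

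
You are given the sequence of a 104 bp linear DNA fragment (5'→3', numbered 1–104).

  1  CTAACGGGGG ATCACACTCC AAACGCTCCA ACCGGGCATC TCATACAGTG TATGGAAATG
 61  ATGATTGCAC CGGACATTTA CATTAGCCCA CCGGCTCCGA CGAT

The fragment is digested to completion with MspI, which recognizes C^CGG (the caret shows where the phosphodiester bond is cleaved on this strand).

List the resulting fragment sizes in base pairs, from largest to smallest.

MspI sites (CCGG) start at positions 32, 70, 91.
MspI cuts after the first base of each site, so after positions 32, 70, 91.
Linear molecule, 3 cuts → 4 fragments:
  1–32 → 32 bp
  33–70 → 38 bp
  71–91 → 21 bp
  92–104 → 13 bp
Sorted largest to smallest: 38, 32, 21, 13 bp.

38, 32, 21, 13 bp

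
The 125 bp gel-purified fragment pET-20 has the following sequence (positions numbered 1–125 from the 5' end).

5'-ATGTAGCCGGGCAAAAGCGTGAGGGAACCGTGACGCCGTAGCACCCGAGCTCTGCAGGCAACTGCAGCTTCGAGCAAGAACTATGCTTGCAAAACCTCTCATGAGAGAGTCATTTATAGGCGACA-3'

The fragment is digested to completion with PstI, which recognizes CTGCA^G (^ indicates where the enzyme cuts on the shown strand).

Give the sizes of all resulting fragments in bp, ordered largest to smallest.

PstI sites (CTGCAG) start at positions 52, 62.
PstI cuts after base 5 of each site (before the last base), so after positions 56, 66.
Linear molecule, 2 cuts → 3 fragments:
  1–56 → 56 bp
  57–66 → 10 bp
  67–125 → 59 bp
Sorted largest to smallest: 59, 56, 10 bp.

59, 56, 10 bp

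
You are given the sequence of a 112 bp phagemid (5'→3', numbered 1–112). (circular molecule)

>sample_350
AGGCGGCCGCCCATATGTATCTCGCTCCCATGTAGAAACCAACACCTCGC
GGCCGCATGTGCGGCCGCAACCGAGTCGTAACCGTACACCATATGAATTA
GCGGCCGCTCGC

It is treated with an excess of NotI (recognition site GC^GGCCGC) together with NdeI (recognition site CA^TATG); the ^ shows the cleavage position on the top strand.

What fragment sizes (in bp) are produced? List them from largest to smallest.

NotI sites (GCGGCCGC) start at positions 3, 49, 61, 101.
NotI cuts after base 2 of each site, so after positions 4, 50, 62, 102.
NdeI sites (CATATG) start at positions 12, 90.
NdeI cuts after base 2 of each site, so after positions 13, 91.
Combined cut positions: 4, 13, 50, 62, 91, 102.
Circular molecule, 6 cuts → 6 fragments:
  5–13 → 9 bp
  14–50 → 37 bp
  51–62 → 12 bp
  63–91 → 29 bp
  92–102 → 11 bp
  103–112 then 1–4 → 10 + 4 = 14 bp
Sorted largest to smallest: 37, 29, 14, 12, 11, 9 bp.

37, 29, 14, 12, 11, 9 bp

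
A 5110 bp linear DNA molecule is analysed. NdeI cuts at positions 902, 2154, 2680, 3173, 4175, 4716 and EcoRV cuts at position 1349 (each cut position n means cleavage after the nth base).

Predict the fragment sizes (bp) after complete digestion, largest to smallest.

Combined cut positions (sorted): 902, 1349, 2154, 2680, 3173, 4175, 4716.
Linear molecule, 7 cuts → 8 fragments:
  902 − 0 = 902 bp
  1349 − 902 = 447 bp
  2154 − 1349 = 805 bp
  2680 − 2154 = 526 bp
  3173 − 2680 = 493 bp
  4175 − 3173 = 1002 bp
  4716 − 4175 = 541 bp
  5110 − 4716 = 394 bp
Sorted largest to smallest: 1002, 902, 805, 541, 526, 493, 447, 394 bp.

1002, 902, 805, 541, 526, 493, 447, 394 bp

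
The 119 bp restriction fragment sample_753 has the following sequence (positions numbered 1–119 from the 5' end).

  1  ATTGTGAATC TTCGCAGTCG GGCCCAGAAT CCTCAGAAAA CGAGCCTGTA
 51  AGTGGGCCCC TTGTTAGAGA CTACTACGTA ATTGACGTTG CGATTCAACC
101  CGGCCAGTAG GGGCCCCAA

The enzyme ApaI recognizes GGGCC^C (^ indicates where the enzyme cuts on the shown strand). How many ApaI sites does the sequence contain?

3

GGGCCC occurs starting at positions 20, 54, 111.
ApaI cuts at 3 sites.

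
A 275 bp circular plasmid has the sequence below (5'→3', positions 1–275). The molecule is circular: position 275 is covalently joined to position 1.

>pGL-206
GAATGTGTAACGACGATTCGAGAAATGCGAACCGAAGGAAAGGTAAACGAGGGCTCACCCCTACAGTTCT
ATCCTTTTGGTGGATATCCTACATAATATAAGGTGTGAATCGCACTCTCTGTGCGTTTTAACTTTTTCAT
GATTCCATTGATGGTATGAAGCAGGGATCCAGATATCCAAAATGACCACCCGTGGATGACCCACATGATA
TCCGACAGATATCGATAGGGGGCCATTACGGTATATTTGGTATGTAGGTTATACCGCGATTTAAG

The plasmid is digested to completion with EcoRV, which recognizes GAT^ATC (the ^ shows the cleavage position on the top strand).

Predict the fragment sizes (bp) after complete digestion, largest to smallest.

EcoRV sites (GATATC) start at positions 83, 172, 207, 218.
EcoRV cuts after base 3 of each site, so after positions 85, 174, 209, 220.
Circular molecule, 4 cuts → 4 fragments:
  86–174 → 89 bp
  175–209 → 35 bp
  210–220 → 11 bp
  221–275 then 1–85 → 55 + 85 = 140 bp
Sorted largest to smallest: 140, 89, 35, 11 bp.

140, 89, 35, 11 bp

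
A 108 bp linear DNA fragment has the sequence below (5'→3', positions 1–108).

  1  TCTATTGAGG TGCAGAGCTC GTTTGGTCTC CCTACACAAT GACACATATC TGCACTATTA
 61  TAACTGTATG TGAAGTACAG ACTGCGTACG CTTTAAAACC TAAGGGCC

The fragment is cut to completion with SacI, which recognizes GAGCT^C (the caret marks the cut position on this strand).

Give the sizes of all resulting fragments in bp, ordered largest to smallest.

The SacI site (GAGCTC) starts at position 15.
SacI cuts after base 5 of each site (before the last base), so after position 19.
Linear molecule, 1 cut → 2 fragments:
  1–19 → 19 bp
  20–108 → 89 bp
Sorted largest to smallest: 89, 19 bp.

89, 19 bp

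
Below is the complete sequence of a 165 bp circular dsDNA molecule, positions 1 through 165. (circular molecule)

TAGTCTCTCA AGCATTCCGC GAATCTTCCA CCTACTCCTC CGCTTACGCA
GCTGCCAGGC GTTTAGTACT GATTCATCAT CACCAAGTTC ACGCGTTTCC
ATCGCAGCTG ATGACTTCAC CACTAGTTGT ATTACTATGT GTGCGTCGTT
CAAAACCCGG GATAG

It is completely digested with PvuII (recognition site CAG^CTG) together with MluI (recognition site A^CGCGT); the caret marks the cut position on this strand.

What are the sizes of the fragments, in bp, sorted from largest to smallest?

PvuII sites (CAGCTG) start at positions 49, 105.
PvuII cuts after base 3 of each site, so after positions 51, 107.
The MluI site (ACGCGT) starts at position 91.
MluI cuts after the first base of each site, so after position 91.
Combined cut positions: 51, 91, 107.
Circular molecule, 3 cuts → 3 fragments:
  52–91 → 40 bp
  92–107 → 16 bp
  108–165 then 1–51 → 58 + 51 = 109 bp
Sorted largest to smallest: 109, 40, 16 bp.

109, 40, 16 bp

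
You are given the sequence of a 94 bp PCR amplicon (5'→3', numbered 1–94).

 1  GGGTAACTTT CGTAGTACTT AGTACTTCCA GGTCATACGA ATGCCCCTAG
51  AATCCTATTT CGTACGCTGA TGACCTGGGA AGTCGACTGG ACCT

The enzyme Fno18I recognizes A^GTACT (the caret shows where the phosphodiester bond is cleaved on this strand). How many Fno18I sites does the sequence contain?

AGTACT occurs starting at positions 14, 21.
Fno18I cuts at 2 sites.

2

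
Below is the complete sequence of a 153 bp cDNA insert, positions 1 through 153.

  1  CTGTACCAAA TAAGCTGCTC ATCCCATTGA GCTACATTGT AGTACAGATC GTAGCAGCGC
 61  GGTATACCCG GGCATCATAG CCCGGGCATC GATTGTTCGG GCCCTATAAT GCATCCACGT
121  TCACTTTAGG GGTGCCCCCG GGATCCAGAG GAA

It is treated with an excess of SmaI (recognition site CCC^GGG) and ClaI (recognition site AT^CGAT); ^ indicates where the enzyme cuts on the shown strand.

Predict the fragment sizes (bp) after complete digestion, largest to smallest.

SmaI sites (CCCGGG) start at positions 67, 81, 137.
SmaI cuts after base 3 of each site, so after positions 69, 83, 139.
The ClaI site (ATCGAT) starts at position 88.
ClaI cuts after base 2 of each site, so after position 89.
Combined cut positions: 69, 83, 89, 139.
Linear molecule, 4 cuts → 5 fragments:
  1–69 → 69 bp
  70–83 → 14 bp
  84–89 → 6 bp
  90–139 → 50 bp
  140–153 → 14 bp
Sorted largest to smallest: 69, 50, 14, 14, 6 bp.

69, 50, 14, 14, 6 bp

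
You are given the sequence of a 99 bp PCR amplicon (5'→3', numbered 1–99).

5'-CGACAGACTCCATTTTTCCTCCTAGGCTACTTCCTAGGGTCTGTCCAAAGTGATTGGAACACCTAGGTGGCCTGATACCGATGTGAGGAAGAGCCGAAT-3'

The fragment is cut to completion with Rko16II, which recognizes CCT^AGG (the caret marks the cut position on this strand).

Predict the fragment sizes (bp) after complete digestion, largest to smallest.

35, 29, 23, 12 bp

Rko16II sites (CCTAGG) start at positions 21, 33, 62.
Rko16II cuts after base 3 of each site, so after positions 23, 35, 64.
Linear molecule, 3 cuts → 4 fragments:
  1–23 → 23 bp
  24–35 → 12 bp
  36–64 → 29 bp
  65–99 → 35 bp
Sorted largest to smallest: 35, 29, 23, 12 bp.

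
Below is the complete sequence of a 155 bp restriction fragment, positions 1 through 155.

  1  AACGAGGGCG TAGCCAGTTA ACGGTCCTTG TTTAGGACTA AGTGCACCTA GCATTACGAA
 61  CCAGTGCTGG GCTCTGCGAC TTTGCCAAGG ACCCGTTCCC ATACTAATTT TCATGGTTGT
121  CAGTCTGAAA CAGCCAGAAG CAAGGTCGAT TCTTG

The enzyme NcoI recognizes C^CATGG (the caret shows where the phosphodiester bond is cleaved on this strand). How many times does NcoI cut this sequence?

No occurrence of CCATGG is present in the sequence.
NcoI does not cut: 0 sites.

0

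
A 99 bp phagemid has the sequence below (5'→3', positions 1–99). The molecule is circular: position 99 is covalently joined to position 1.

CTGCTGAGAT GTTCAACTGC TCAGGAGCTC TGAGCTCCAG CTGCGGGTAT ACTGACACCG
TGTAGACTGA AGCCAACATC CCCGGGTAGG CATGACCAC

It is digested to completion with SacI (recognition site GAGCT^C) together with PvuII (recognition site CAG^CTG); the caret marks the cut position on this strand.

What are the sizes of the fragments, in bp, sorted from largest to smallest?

SacI sites (GAGCTC) start at positions 25, 32.
SacI cuts after base 5 of each site (before the last base), so after positions 29, 36.
The PvuII site (CAGCTG) starts at position 38.
PvuII cuts after base 3 of each site, so after position 40.
Combined cut positions: 29, 36, 40.
Circular molecule, 3 cuts → 3 fragments:
  30–36 → 7 bp
  37–40 → 4 bp
  41–99 then 1–29 → 59 + 29 = 88 bp
Sorted largest to smallest: 88, 7, 4 bp.

88, 7, 4 bp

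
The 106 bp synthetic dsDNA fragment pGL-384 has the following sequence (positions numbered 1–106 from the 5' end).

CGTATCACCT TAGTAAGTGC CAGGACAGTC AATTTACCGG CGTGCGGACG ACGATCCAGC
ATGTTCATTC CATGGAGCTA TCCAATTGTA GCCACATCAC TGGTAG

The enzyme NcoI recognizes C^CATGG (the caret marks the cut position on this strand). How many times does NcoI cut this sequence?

CCATGG occurs starting at position 70.
NcoI cuts at 1 site.

1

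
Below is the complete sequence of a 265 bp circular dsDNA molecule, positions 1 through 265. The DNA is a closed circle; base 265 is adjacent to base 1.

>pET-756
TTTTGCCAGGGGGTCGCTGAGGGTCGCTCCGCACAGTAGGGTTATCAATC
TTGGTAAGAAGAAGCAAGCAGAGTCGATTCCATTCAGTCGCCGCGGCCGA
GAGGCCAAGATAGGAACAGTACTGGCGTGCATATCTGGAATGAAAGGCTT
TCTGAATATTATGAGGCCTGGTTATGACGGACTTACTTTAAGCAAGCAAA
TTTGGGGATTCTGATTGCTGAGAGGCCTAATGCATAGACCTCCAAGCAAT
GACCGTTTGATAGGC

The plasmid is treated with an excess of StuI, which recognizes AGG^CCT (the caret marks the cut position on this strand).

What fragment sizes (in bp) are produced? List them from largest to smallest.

206, 59 bp

StuI sites (AGGCCT) start at positions 164, 223.
StuI cuts after base 3 of each site, so after positions 166, 225.
Circular molecule, 2 cuts → 2 fragments:
  167–225 → 59 bp
  226–265 then 1–166 → 40 + 166 = 206 bp
Sorted largest to smallest: 206, 59 bp.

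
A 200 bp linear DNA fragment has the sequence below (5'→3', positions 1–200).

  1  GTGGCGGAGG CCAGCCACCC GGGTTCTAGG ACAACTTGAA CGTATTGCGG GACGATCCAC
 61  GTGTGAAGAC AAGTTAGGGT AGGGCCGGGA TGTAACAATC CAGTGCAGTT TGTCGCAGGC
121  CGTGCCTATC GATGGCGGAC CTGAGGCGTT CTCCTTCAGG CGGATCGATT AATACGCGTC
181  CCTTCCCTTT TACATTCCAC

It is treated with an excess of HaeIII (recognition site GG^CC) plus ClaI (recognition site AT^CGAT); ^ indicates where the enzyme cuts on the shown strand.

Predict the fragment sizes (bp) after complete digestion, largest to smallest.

74, 36, 35, 35, 10, 10 bp

HaeIII sites (GGCC) start at positions 9, 83, 118.
HaeIII cuts after base 2 of each site, so after positions 10, 84, 119.
ClaI sites (ATCGAT) start at positions 128, 164.
ClaI cuts after base 2 of each site, so after positions 129, 165.
Combined cut positions: 10, 84, 119, 129, 165.
Linear molecule, 5 cuts → 6 fragments:
  1–10 → 10 bp
  11–84 → 74 bp
  85–119 → 35 bp
  120–129 → 10 bp
  130–165 → 36 bp
  166–200 → 35 bp
Sorted largest to smallest: 74, 36, 35, 35, 10, 10 bp.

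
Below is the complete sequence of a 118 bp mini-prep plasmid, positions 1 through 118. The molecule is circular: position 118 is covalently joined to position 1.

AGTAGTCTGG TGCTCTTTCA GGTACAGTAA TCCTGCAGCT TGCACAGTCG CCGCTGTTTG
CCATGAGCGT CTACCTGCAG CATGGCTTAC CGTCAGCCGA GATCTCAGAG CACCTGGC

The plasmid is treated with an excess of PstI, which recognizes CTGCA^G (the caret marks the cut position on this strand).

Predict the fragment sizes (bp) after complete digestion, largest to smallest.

PstI sites (CTGCAG) start at positions 33, 75.
PstI cuts after base 5 of each site (before the last base), so after positions 37, 79.
Circular molecule, 2 cuts → 2 fragments:
  38–79 → 42 bp
  80–118 then 1–37 → 39 + 37 = 76 bp
Sorted largest to smallest: 76, 42 bp.

76, 42 bp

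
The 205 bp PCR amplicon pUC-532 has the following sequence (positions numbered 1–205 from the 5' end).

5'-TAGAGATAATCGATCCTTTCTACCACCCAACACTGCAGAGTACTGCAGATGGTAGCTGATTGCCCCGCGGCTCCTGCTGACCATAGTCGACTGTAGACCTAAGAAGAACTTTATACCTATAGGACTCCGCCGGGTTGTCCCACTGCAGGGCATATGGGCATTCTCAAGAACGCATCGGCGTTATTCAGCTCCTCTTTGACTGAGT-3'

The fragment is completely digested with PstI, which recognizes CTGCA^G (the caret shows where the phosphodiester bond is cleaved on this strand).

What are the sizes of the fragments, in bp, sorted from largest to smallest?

100, 58, 37, 10 bp

PstI sites (CTGCAG) start at positions 33, 43, 143.
PstI cuts after base 5 of each site (before the last base), so after positions 37, 47, 147.
Linear molecule, 3 cuts → 4 fragments:
  1–37 → 37 bp
  38–47 → 10 bp
  48–147 → 100 bp
  148–205 → 58 bp
Sorted largest to smallest: 100, 58, 37, 10 bp.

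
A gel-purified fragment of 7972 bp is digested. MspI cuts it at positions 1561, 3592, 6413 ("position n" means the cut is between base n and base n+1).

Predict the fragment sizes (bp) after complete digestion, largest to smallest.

Linear molecule, 3 cuts → 4 fragments:
  1561 − 0 = 1561 bp
  3592 − 1561 = 2031 bp
  6413 − 3592 = 2821 bp
  7972 − 6413 = 1559 bp
Sorted largest to smallest: 2821, 2031, 1561, 1559 bp.

2821, 2031, 1561, 1559 bp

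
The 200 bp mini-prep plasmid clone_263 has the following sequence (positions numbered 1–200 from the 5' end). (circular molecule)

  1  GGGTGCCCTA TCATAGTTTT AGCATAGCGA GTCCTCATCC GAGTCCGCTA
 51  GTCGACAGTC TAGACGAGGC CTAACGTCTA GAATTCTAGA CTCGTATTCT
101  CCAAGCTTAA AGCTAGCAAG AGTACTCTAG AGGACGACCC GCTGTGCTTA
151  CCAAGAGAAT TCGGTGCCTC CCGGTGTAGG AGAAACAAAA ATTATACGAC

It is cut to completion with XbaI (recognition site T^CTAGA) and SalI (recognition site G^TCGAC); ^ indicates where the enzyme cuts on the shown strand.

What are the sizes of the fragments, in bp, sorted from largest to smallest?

125, 41, 18, 8, 8 bp

XbaI sites (TCTAGA) start at positions 59, 77, 85, 126.
XbaI cuts after the first base of each site, so after positions 59, 77, 85, 126.
The SalI site (GTCGAC) starts at position 51.
SalI cuts after the first base of each site, so after position 51.
Combined cut positions: 51, 59, 77, 85, 126.
Circular molecule, 5 cuts → 5 fragments:
  52–59 → 8 bp
  60–77 → 18 bp
  78–85 → 8 bp
  86–126 → 41 bp
  127–200 then 1–51 → 74 + 51 = 125 bp
Sorted largest to smallest: 125, 41, 18, 8, 8 bp.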